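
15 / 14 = 1.07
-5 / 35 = -1 / 7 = -0.14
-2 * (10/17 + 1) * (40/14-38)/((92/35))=16605/391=42.47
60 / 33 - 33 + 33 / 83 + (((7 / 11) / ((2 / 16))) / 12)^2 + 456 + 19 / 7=270869075 / 632709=428.11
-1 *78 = -78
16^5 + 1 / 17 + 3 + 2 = 17825878 / 17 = 1048581.06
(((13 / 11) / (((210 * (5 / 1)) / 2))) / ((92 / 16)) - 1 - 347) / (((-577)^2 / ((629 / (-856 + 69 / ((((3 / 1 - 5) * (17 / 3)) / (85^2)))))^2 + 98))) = -1104156369687143856 / 10778951194866334025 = -0.10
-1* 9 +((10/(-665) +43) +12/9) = 14092/399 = 35.32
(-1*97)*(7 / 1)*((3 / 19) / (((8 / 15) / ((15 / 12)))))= -152775 / 608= -251.27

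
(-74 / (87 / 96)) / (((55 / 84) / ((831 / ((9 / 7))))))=-128563456 / 1595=-80604.05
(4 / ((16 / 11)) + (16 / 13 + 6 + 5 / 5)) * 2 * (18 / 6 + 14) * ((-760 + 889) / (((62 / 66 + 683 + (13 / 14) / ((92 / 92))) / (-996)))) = -288101857428 / 4113317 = -70041.25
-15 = -15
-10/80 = -1/8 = -0.12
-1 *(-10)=10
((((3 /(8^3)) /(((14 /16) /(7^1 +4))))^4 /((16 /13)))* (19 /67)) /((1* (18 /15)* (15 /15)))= 488204145 /86364813000704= 0.00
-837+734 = -103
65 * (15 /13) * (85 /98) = 6375 /98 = 65.05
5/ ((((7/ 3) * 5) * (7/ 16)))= 48/ 49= 0.98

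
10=10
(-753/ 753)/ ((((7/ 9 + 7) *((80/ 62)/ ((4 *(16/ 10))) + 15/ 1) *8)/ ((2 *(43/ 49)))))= -11997/ 6465550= -0.00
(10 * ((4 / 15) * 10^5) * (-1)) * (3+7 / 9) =-1007407.41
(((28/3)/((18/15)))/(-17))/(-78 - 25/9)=70/12359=0.01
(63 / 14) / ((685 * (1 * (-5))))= -9 / 6850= -0.00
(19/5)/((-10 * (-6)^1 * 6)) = 19/1800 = 0.01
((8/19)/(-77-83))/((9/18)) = -1/190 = -0.01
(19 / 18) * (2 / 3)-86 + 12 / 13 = -29615 / 351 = -84.37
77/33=7/3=2.33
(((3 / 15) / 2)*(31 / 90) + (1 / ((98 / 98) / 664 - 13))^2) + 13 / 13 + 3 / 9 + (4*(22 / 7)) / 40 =12574480459 / 7449416100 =1.69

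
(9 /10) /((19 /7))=63 /190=0.33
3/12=1/4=0.25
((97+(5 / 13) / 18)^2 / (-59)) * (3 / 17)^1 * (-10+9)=515426209 / 18306756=28.15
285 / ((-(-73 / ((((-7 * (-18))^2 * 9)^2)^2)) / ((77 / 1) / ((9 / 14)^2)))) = 22133038341474201785656320 / 73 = 303192306047591805282963.30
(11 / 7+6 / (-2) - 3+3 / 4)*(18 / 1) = -927 / 14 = -66.21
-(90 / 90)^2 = -1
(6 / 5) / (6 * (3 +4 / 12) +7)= 2 / 45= 0.04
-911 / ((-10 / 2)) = 182.20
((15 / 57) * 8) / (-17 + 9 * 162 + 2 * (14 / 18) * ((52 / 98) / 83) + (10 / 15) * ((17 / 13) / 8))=10876320 / 7445183497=0.00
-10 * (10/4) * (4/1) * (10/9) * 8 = -8000/9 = -888.89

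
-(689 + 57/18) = -4153/6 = -692.17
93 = 93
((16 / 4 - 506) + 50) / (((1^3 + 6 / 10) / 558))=-157635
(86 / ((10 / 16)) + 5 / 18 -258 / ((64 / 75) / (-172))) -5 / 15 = 18770641 / 360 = 52140.67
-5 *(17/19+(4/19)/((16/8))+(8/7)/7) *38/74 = -5415/1813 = -2.99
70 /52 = 35 /26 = 1.35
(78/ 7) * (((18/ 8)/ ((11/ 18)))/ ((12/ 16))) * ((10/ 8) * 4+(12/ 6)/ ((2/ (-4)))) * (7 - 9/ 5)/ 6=18252/ 385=47.41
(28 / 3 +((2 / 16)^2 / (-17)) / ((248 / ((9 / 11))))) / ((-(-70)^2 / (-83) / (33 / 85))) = 1379555699 / 22476339200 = 0.06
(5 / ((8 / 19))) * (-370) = -17575 / 4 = -4393.75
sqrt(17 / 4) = 2.06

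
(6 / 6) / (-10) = -1 / 10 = -0.10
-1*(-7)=7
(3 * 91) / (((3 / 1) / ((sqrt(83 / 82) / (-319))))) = -91 * sqrt(6806) / 26158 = -0.29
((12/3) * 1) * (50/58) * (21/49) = 300/203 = 1.48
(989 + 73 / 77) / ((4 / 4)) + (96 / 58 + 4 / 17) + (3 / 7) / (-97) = 3652148385 / 3682217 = 991.83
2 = 2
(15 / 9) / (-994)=-5 / 2982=-0.00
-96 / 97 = -0.99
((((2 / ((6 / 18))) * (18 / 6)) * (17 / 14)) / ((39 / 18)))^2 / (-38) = -421362 / 157339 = -2.68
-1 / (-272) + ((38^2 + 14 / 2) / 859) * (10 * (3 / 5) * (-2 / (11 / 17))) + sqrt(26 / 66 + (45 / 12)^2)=-80503639 / 2570128 + sqrt(251889) / 132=-27.52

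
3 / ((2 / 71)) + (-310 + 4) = -399 / 2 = -199.50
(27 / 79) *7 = 2.39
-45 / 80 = -9 / 16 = -0.56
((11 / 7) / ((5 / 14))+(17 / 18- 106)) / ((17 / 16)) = -72472 / 765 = -94.73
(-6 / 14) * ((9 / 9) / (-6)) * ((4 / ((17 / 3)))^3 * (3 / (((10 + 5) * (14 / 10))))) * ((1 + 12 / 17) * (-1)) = -25056 / 4092529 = -0.01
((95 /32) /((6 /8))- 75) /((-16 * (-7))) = -1705 /2688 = -0.63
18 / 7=2.57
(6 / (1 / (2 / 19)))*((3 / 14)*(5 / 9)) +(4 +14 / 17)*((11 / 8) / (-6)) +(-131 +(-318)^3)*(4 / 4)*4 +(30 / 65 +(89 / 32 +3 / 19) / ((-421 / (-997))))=-152805977151165397 / 1187947488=-128630245.61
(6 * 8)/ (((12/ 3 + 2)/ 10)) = 80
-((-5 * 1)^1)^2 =-25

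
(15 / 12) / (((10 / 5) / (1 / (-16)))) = -5 / 128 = -0.04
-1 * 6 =-6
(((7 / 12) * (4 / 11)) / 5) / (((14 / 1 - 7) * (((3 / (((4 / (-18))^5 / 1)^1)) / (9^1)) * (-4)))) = 0.00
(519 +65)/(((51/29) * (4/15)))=21170/17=1245.29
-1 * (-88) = 88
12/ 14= 6/ 7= 0.86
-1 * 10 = -10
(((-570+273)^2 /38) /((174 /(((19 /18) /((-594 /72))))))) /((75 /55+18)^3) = -14641 /62276514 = -0.00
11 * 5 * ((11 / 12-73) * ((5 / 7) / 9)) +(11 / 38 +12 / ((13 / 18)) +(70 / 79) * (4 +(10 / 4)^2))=-4258297103 / 14751828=-288.66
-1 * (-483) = 483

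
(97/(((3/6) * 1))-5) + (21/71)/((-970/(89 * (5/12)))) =10412521/55096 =188.99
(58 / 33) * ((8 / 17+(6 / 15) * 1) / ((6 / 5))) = 2146 / 1683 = 1.28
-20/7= -2.86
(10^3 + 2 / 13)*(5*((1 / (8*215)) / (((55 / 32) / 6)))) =28368 / 2795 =10.15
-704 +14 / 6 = -2105 / 3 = -701.67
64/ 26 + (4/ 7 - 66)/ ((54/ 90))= -29098/ 273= -106.59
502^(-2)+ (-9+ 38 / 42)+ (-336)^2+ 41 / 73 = 43611313021609 / 386322132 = 112888.47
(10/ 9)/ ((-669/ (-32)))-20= -120100/ 6021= -19.95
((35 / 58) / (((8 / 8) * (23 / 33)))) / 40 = 231 / 10672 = 0.02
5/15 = 1/3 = 0.33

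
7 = 7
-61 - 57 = -118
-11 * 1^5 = -11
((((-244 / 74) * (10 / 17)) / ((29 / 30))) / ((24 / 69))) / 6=-35075 / 36482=-0.96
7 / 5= 1.40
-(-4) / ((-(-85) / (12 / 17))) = 0.03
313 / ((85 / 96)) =30048 / 85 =353.51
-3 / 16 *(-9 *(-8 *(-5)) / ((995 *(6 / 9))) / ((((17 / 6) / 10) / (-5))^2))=1822500 / 57511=31.69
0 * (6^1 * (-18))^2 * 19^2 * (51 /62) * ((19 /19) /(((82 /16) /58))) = 0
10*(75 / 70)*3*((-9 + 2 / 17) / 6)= -11325 / 238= -47.58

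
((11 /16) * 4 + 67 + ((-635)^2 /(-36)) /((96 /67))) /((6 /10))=-133875095 /10368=-12912.34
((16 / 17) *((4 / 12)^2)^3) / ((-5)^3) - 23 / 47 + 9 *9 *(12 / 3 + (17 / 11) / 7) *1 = 1913950076096 / 5606283375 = 341.39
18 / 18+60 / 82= 71 / 41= 1.73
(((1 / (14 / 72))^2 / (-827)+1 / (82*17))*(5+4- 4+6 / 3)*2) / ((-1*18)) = 1766101 / 72628794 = 0.02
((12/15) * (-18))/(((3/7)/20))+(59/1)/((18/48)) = -1544/3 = -514.67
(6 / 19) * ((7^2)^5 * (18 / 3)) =10169108964 / 19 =535216261.26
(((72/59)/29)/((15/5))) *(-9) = -216/1711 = -0.13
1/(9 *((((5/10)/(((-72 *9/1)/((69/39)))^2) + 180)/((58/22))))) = 457322112/281016558779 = 0.00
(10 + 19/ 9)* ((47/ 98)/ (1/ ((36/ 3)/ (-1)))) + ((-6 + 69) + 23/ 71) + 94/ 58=-4.76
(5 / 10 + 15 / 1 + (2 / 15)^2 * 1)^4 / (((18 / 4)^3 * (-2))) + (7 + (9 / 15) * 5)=-2303026937894521 / 7473389062500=-308.16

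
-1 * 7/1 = -7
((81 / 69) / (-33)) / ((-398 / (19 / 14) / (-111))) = -18981 / 1409716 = -0.01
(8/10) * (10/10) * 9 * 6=43.20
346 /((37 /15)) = 5190 /37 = 140.27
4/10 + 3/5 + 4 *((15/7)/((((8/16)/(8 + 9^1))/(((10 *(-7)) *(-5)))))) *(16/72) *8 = 544003/3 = 181334.33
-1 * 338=-338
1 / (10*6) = 1 / 60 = 0.02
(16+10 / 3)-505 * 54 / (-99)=9728 / 33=294.79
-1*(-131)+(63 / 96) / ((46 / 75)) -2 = 191463 / 1472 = 130.07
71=71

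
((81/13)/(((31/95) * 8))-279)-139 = -415.61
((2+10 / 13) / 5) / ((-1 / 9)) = -324 / 65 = -4.98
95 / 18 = 5.28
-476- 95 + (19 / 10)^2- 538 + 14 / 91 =-1436807 / 1300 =-1105.24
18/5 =3.60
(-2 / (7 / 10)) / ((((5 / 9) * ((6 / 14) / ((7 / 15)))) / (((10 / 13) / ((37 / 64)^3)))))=-14680064 / 658489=-22.29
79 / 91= 0.87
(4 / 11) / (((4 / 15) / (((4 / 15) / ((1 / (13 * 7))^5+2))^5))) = 9690245159342509947714145909367755257523796615425024 / 168632977352209690872595434327695411196592401148497508125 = 0.00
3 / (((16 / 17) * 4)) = 51 / 64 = 0.80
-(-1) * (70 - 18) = 52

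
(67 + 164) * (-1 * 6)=-1386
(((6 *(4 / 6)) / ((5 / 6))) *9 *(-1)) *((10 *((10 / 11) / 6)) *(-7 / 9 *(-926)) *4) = -2074240 / 11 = -188567.27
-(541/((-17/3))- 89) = 3136/17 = 184.47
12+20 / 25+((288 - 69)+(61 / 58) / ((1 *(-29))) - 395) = -163.24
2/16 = 1/8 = 0.12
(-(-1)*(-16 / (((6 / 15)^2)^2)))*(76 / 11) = -47500 / 11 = -4318.18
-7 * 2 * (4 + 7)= -154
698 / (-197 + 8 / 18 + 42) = -4.52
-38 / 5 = -7.60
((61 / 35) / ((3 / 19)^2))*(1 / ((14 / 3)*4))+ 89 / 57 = 197613 / 37240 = 5.31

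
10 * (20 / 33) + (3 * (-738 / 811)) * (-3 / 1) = 381386 / 26763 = 14.25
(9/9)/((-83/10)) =-10/83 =-0.12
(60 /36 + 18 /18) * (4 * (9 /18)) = 16 /3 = 5.33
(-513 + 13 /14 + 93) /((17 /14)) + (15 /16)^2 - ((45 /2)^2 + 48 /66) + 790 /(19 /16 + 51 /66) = -1480484921 /3303168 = -448.20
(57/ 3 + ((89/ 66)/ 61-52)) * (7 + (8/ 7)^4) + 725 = 604698349/ 1380918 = 437.90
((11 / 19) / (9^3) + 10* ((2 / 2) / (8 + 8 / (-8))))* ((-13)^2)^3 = 668932978883 / 96957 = 6899274.72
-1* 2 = -2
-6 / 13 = -0.46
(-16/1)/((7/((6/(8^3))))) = -3/112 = -0.03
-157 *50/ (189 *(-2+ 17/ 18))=15700/ 399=39.35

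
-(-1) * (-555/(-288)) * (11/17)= 2035/1632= 1.25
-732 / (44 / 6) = -1098 / 11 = -99.82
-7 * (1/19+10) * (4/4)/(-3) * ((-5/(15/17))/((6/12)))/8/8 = -22729/5472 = -4.15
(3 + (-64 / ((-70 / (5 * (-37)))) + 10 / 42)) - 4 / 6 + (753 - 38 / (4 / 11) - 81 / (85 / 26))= 544011 / 1190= 457.15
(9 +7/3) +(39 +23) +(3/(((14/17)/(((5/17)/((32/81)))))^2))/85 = 73.36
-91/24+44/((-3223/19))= -28487/7032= -4.05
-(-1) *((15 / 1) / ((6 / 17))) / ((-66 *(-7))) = 85 / 924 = 0.09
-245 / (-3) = 245 / 3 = 81.67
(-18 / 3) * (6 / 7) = -5.14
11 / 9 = 1.22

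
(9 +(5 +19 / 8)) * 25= 3275 / 8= 409.38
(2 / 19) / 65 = 2 / 1235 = 0.00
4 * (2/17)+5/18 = 229/306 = 0.75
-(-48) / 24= 2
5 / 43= 0.12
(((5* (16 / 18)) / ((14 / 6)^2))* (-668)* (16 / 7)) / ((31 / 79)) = -33774080 / 10633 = -3176.35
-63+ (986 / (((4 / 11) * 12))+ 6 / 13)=163.42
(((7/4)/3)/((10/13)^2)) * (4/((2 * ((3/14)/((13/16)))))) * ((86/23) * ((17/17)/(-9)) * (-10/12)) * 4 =4629079/447120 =10.35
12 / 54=0.22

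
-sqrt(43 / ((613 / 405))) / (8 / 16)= -18*sqrt(131795) / 613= -10.66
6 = 6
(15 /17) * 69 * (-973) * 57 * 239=-13719110265 /17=-807006486.18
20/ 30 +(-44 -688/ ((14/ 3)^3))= -51556/ 1029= -50.10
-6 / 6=-1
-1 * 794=-794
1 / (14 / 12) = 6 / 7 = 0.86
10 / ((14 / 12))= 60 / 7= 8.57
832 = 832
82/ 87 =0.94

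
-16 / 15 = -1.07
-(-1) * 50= 50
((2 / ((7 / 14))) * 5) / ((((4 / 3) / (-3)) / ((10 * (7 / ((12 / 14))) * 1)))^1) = -3675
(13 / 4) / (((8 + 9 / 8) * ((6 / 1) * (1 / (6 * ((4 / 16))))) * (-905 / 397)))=-5161 / 132130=-0.04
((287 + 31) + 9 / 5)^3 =4088324799 / 125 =32706598.39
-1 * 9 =-9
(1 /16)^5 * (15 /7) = 15 /7340032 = 0.00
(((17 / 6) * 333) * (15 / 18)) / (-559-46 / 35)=-1.40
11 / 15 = 0.73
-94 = -94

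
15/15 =1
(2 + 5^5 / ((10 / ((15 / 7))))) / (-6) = -9403 / 84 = -111.94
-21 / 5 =-4.20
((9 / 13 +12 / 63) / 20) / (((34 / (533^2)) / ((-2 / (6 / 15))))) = -5266573 / 2856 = -1844.04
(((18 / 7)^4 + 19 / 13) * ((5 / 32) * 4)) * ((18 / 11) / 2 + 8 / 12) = 7051535 / 168168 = 41.93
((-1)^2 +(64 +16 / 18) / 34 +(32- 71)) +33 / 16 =-34.03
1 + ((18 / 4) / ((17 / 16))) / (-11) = 115 / 187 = 0.61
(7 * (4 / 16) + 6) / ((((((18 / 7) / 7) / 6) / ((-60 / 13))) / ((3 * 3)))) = -68355 / 13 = -5258.08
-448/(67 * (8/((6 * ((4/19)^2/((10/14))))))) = -37632/120935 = -0.31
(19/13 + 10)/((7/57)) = 8493/91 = 93.33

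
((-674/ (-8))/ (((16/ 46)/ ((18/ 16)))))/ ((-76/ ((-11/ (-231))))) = -23253/ 136192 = -0.17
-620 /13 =-47.69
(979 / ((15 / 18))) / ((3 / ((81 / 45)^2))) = 158598 / 125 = 1268.78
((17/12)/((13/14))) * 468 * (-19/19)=-714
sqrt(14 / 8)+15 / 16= 15 / 16+sqrt(7) / 2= 2.26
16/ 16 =1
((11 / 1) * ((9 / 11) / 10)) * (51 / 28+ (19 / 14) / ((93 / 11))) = 15483 / 8680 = 1.78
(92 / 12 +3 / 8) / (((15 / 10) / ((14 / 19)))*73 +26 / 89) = 120239 / 2226342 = 0.05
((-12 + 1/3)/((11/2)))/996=-35/16434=-0.00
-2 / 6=-1 / 3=-0.33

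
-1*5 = -5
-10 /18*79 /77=-0.57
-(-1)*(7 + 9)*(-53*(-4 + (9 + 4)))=-7632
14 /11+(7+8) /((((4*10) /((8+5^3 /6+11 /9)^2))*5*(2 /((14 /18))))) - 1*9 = 15926837 /855360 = 18.62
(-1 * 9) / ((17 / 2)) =-18 / 17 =-1.06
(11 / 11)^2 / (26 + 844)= 1 / 870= 0.00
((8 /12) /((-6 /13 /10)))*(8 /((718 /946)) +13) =-122070 /359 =-340.03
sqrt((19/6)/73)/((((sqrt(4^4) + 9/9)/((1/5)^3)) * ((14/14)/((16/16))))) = sqrt(8322)/930750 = 0.00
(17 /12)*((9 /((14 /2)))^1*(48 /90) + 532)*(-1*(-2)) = 158474 /105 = 1509.28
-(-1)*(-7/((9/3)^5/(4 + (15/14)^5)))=-2910671/18670176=-0.16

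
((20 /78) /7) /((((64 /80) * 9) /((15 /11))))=125 /18018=0.01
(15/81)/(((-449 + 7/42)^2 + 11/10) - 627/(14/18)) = 700/758443083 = 0.00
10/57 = 0.18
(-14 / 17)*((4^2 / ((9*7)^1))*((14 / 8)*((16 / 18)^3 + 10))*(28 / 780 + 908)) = -77362697104 / 21749715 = -3556.95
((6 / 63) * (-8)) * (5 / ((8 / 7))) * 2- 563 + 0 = -1709 / 3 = -569.67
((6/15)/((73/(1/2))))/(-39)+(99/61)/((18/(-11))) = -1722557/1736670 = -0.99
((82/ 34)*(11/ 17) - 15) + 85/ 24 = -68651/ 6936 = -9.90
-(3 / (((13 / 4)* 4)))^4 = -81 / 28561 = -0.00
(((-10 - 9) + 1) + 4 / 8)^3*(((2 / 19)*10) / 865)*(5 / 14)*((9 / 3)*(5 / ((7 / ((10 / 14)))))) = -46875 / 13148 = -3.57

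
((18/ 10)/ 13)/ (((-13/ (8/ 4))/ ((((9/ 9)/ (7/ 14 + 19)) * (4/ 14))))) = -24/ 76895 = -0.00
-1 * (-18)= 18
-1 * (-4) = 4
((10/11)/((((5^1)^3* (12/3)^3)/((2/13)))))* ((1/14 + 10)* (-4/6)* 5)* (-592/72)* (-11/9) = -1739/294840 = -0.01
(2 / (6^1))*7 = 7 / 3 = 2.33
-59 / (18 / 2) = -59 / 9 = -6.56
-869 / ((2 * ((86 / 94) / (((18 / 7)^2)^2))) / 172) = -8575069536 / 2401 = -3571457.53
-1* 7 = -7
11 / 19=0.58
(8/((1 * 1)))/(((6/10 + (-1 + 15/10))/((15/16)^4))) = 253125/45056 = 5.62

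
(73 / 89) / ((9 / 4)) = 292 / 801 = 0.36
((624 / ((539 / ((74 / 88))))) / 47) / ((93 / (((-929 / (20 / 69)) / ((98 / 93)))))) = -92497743 / 136544870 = -0.68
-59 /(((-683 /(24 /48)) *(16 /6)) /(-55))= -9735 /10928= -0.89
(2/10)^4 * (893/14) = 893/8750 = 0.10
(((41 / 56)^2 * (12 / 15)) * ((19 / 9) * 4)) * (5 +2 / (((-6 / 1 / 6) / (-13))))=990109 / 8820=112.26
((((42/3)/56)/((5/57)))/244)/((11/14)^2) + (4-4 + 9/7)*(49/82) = 4764543/6052420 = 0.79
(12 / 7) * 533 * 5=31980 / 7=4568.57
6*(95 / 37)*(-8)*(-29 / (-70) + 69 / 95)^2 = -746364 / 4655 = -160.34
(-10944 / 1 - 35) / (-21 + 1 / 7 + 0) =76853 / 146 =526.39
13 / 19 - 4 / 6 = 1 / 57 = 0.02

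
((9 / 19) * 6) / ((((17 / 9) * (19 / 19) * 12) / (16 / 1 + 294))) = 12555 / 323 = 38.87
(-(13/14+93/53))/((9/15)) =-9955/2226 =-4.47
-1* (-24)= 24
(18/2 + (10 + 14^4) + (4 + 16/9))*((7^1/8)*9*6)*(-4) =-7265307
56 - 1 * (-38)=94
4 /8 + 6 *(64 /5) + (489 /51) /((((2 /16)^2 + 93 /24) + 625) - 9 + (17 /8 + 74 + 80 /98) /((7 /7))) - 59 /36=101206223767 /1337382180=75.67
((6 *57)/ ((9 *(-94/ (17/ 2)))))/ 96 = -323/ 9024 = -0.04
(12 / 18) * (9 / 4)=3 / 2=1.50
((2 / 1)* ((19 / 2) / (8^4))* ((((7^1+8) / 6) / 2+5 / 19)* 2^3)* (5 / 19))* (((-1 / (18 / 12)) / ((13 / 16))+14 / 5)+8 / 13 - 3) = -9085 / 1517568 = -0.01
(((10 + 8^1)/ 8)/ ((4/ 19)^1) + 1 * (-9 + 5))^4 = 131079601/ 65536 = 2000.12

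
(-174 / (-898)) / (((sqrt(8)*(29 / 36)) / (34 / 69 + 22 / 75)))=12204*sqrt(2) / 258175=0.07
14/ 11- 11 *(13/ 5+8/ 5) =-2471/ 55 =-44.93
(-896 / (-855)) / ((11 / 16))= 14336 / 9405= 1.52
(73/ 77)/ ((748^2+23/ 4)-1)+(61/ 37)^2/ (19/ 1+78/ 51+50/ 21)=0.12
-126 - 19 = -145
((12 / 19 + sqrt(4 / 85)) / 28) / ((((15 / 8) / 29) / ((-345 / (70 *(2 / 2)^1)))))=-8004 / 4655 - 1334 *sqrt(85) / 20825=-2.31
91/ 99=0.92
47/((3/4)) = 188/3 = 62.67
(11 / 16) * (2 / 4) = 11 / 32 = 0.34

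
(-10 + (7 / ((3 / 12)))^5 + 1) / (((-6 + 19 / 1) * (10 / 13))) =17210359 / 10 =1721035.90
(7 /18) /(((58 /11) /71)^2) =4269727 /60552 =70.51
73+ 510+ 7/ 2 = 1173/ 2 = 586.50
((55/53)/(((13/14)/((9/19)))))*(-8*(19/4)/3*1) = -4620/689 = -6.71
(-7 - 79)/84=-43/42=-1.02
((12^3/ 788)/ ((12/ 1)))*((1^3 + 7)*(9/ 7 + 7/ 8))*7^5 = 53090.13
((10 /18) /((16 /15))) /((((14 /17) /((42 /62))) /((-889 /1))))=-377825 /992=-380.87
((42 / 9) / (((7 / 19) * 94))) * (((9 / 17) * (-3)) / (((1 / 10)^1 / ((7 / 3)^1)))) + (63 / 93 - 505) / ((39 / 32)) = -404554022 / 965991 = -418.80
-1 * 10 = -10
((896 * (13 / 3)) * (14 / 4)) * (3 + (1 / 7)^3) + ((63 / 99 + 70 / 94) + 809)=451846627 / 10857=41618.00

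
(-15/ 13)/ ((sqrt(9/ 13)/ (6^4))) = -6480 * sqrt(13)/ 13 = -1797.23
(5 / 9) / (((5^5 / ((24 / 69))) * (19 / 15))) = 0.00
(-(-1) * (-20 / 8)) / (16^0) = -5 / 2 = -2.50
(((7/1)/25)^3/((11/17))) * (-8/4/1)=-11662/171875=-0.07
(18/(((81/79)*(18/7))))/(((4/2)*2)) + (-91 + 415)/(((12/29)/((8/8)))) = 254245/324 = 784.71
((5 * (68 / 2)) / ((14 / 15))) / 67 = 1275 / 469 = 2.72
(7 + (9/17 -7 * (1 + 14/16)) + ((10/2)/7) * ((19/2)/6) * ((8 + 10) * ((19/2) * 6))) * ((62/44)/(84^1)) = 34079323/1759296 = 19.37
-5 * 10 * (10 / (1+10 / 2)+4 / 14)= -2050 / 21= -97.62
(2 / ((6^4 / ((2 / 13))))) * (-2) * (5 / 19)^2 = -25 / 760266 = -0.00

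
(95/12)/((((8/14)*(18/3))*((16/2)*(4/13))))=0.94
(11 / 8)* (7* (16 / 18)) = 77 / 9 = 8.56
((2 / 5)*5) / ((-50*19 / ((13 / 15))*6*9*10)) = -13 / 3847500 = -0.00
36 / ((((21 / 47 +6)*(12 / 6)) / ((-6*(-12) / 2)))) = 10152 / 101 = 100.51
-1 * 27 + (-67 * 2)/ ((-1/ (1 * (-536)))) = -71851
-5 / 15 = -1 / 3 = -0.33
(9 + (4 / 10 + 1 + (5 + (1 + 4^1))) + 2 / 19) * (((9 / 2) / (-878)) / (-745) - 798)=-508408301337 / 31070225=-16363.20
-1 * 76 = -76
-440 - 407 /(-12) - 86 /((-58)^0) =-5905 /12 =-492.08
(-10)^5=-100000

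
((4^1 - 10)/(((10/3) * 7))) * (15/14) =-27/98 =-0.28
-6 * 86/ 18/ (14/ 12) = -172/ 7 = -24.57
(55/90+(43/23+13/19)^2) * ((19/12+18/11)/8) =10420518475/3629938752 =2.87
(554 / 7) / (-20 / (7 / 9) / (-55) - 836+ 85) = -6094 / 57791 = -0.11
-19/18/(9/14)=-133/81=-1.64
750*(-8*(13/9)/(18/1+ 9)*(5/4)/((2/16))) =-260000/81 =-3209.88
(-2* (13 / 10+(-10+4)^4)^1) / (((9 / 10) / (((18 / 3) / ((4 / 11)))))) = -47567.67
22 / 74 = 11 / 37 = 0.30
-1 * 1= -1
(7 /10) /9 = 7 /90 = 0.08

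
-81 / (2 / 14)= -567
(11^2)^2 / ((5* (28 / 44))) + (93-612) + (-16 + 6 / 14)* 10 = 137436 / 35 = 3926.74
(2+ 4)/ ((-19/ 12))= -72/ 19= -3.79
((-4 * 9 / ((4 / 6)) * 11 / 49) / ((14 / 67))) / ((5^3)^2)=-19899 / 5359375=-0.00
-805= -805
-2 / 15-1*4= -62 / 15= -4.13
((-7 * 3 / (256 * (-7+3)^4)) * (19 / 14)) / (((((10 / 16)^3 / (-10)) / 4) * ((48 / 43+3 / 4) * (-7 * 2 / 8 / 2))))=-817 / 18725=-0.04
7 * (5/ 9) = 35/ 9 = 3.89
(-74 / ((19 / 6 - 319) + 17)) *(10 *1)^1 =4440 / 1793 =2.48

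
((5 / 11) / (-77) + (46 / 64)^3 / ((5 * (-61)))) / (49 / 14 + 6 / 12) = -60276649 / 33860485120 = -0.00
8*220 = 1760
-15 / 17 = -0.88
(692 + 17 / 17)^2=480249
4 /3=1.33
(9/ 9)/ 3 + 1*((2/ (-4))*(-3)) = 11/ 6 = 1.83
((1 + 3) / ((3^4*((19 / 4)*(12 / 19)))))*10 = 40 / 243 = 0.16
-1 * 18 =-18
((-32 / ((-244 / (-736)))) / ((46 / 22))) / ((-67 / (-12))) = -33792 / 4087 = -8.27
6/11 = 0.55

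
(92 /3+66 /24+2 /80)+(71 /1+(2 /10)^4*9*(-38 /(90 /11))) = 104.37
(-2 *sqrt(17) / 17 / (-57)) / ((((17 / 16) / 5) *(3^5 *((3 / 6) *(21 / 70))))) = 3200 *sqrt(17) / 12008817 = 0.00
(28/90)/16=7/360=0.02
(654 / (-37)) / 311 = -654 / 11507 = -0.06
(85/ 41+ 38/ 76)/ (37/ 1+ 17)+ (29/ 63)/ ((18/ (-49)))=-16013/ 13284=-1.21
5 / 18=0.28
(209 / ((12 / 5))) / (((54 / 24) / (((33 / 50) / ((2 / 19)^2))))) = 829939 / 360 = 2305.39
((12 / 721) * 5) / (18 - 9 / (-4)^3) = 1280 / 279027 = 0.00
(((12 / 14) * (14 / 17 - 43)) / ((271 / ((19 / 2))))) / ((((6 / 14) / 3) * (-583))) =40869 / 2685881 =0.02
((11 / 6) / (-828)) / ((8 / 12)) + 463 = 1533445 / 3312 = 463.00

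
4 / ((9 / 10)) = 40 / 9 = 4.44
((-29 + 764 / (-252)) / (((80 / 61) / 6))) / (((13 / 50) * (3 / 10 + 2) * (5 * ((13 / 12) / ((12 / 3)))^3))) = -11344711680 / 4598321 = -2467.14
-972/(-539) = 972/539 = 1.80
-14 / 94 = -7 / 47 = -0.15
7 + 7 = 14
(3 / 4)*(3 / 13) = 9 / 52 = 0.17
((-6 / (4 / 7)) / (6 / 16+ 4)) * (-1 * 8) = 96 / 5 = 19.20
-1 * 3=-3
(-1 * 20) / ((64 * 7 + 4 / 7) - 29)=-140 / 2937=-0.05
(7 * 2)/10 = 7/5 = 1.40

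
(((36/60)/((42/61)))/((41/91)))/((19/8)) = 3172/3895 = 0.81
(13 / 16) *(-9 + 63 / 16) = -1053 / 256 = -4.11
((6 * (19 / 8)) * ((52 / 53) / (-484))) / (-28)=741 / 718256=0.00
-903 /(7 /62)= -7998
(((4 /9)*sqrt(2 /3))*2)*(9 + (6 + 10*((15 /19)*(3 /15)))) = 280*sqrt(6) /57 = 12.03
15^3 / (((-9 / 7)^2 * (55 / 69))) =28175 / 11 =2561.36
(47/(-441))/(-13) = 0.01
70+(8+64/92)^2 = 77030/529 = 145.61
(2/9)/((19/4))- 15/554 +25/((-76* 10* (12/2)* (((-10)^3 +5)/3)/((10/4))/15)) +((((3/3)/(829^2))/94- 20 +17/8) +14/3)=-128488712408554987/9742846342809312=-13.19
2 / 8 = 1 / 4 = 0.25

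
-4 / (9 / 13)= -52 / 9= -5.78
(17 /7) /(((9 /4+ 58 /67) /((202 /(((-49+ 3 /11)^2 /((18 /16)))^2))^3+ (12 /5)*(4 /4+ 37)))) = 142837149702715366562016698846215639041441 /2009310885617314125475755121826175385600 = 71.09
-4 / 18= -2 / 9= -0.22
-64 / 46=-32 / 23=-1.39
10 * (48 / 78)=80 / 13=6.15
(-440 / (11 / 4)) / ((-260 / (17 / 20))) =34 / 65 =0.52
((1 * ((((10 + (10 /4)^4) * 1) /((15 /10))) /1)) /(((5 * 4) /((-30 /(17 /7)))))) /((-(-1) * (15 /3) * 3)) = -1099 /816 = -1.35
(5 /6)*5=25 /6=4.17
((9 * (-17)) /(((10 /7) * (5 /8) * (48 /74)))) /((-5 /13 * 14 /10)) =24531 /50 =490.62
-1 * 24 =-24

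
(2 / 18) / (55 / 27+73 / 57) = 57 / 1702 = 0.03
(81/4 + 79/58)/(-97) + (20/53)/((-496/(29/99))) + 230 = 105135405184/457554141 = 229.78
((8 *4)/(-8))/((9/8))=-32/9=-3.56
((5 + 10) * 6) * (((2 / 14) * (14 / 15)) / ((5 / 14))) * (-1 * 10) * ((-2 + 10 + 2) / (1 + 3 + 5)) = -373.33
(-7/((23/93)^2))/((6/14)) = -141267/529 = -267.05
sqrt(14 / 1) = sqrt(14) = 3.74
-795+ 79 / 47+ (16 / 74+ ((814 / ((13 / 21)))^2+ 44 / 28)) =3555381100731 / 2057237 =1728231.17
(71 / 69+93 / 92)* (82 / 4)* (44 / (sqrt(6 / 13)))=253913* sqrt(78) / 828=2708.33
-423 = -423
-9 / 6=-3 / 2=-1.50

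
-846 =-846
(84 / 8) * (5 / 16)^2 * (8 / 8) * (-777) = -407925 / 512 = -796.73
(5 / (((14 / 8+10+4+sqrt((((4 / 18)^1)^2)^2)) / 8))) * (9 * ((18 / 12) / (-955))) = -34992 / 977729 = -0.04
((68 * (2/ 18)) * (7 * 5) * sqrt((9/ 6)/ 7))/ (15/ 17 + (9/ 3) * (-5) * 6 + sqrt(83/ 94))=-1.39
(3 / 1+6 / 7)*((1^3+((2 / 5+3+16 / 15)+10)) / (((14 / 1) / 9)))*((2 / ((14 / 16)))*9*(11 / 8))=1860408 / 1715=1084.79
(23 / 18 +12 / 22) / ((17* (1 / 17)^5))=30151081 / 198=152278.19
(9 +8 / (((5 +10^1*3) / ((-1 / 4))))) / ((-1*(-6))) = 313 / 210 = 1.49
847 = 847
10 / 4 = 5 / 2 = 2.50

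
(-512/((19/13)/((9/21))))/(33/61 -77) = 1.96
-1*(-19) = 19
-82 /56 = -41 /28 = -1.46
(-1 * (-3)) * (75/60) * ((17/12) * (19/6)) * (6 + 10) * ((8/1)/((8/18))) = 4845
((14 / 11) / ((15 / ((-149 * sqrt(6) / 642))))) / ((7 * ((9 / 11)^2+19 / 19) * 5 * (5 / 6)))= -1639 * sqrt(6) / 4052625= -0.00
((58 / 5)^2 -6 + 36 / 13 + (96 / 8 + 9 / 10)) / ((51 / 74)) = 3468713 / 16575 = 209.27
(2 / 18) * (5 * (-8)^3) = -284.44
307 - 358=-51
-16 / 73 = -0.22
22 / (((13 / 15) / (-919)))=-303270 / 13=-23328.46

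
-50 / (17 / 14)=-700 / 17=-41.18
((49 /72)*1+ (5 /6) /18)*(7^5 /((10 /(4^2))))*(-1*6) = -5277398 /45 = -117275.51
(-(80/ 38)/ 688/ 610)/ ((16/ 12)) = -3/ 797392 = -0.00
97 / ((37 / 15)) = 1455 / 37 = 39.32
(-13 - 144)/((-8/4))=157/2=78.50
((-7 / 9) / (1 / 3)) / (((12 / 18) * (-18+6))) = 0.29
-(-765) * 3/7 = 2295/7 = 327.86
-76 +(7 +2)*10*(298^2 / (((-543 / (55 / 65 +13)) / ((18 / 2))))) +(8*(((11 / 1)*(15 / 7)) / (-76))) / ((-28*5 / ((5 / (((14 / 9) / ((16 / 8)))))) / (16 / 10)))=-28127716091512 / 15334501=-1834276.58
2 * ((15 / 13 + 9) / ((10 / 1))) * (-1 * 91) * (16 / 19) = -14784 / 95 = -155.62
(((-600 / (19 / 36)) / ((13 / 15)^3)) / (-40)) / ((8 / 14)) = 3189375 / 41743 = 76.41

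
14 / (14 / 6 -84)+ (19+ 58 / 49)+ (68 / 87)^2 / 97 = 3600881159 / 179877285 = 20.02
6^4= 1296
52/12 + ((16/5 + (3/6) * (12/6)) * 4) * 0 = 13/3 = 4.33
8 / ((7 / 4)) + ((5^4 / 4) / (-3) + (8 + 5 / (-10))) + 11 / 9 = -9775 / 252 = -38.79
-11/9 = -1.22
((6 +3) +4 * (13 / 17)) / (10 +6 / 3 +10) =205 / 374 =0.55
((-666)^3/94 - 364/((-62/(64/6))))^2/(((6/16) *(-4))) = -377367042195902530592/57316923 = -6583867773151.44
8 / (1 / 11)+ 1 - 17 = 72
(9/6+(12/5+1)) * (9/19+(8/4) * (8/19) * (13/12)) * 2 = 3871/285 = 13.58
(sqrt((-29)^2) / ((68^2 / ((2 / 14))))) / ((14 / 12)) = 87 / 113288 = 0.00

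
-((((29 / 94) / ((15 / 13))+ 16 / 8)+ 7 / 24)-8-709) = 1343149 / 1880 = 714.44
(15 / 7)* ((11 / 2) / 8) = 165 / 112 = 1.47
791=791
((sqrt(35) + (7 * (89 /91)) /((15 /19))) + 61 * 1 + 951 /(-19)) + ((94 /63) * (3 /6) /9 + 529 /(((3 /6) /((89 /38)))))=sqrt(35) + 1748966521 /700245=2503.57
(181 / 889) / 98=181 / 87122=0.00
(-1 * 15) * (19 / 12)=-95 / 4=-23.75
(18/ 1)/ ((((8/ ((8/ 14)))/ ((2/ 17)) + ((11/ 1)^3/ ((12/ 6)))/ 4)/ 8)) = 0.50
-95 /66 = -1.44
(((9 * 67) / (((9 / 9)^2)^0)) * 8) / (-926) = -2412 / 463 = -5.21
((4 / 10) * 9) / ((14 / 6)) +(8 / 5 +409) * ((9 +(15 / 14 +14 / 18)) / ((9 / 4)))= 802468 / 405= 1981.40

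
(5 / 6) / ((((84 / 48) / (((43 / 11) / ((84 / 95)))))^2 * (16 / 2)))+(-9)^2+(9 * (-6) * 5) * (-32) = 1094613169037 / 125505072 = 8721.66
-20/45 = -4/9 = -0.44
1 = 1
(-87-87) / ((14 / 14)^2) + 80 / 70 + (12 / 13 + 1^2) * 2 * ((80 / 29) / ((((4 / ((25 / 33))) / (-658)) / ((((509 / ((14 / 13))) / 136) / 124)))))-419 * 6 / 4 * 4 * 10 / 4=-91717893605 / 14121492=-6494.92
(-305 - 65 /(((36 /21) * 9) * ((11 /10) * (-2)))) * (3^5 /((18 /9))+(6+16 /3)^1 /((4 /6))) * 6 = -99738005 /396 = -251863.65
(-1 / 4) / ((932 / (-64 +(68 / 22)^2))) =1647 / 112772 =0.01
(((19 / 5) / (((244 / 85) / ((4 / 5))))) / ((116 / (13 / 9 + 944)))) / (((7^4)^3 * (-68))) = -0.00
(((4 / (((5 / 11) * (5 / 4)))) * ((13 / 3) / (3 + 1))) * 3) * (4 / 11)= 208 / 25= 8.32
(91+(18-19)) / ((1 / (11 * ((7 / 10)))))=693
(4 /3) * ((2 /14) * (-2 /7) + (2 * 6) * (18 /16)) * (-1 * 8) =-143.56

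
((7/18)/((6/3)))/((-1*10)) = -7/360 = -0.02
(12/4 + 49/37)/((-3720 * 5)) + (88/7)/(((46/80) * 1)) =60560956/2770005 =21.86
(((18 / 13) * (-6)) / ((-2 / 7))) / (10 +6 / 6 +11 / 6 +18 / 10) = 11340 / 5707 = 1.99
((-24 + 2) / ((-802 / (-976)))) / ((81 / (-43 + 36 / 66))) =455792 / 32481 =14.03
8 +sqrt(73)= 16.54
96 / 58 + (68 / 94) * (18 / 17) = 3300 / 1363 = 2.42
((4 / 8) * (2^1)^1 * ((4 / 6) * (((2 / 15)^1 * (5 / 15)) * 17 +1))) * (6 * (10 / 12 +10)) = 2054 / 27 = 76.07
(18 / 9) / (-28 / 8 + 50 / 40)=-8 / 9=-0.89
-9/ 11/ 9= -0.09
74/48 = 37/24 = 1.54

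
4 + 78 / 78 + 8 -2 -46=-35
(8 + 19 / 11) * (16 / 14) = 856 / 77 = 11.12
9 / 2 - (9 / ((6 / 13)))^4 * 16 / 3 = -1542285 / 2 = -771142.50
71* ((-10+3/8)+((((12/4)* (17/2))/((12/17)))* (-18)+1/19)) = -7120803/152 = -46847.39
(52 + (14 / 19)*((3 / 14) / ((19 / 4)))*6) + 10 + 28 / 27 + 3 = 645607 / 9747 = 66.24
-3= -3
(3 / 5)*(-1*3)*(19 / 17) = -171 / 85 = -2.01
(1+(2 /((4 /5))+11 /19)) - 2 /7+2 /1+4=9.79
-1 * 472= -472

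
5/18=0.28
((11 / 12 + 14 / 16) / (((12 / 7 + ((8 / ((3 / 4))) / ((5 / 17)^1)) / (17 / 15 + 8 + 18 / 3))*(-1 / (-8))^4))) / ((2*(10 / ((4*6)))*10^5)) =546616 / 25515625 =0.02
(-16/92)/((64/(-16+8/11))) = 21/506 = 0.04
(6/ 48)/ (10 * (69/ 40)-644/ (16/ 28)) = -1/ 8878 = -0.00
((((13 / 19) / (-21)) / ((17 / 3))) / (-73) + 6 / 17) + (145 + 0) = 23990952 / 165053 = 145.35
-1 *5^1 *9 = -45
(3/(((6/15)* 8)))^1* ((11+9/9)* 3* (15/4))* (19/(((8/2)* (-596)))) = -1.01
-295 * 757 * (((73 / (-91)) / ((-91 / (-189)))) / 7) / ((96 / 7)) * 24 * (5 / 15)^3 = 16301995 / 4732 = 3445.05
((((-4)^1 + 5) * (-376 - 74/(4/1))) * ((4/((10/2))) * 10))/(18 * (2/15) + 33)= -5260/59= -89.15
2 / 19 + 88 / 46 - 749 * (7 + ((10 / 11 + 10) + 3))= -75272288 / 4807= -15658.89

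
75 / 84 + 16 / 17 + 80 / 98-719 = -2386877 / 3332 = -716.35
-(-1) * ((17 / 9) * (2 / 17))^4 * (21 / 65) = 112 / 142155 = 0.00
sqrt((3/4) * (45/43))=3 * sqrt(645)/86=0.89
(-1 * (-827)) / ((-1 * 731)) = -827 / 731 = -1.13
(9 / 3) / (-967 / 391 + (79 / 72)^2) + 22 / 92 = -251418605 / 118344062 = -2.12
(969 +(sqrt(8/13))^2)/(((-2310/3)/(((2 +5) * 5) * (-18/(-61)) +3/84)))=-44624221/3419416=-13.05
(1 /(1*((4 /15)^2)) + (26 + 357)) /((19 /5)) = 31765 /304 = 104.49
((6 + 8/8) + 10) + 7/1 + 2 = 26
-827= -827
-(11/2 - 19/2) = 4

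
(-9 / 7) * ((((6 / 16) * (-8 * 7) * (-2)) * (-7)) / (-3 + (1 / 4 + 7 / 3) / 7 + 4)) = 31752 / 115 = 276.10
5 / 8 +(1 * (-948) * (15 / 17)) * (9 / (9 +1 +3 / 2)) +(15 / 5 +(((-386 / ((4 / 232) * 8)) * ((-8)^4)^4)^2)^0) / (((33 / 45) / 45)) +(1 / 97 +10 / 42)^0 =-14022967 / 34408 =-407.55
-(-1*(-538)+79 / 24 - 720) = 4289 / 24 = 178.71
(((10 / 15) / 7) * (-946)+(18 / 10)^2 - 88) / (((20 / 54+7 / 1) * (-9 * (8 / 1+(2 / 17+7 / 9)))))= 14045247 / 47396825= 0.30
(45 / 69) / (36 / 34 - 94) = -51 / 7268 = -0.01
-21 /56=-3 /8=-0.38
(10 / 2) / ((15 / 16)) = 16 / 3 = 5.33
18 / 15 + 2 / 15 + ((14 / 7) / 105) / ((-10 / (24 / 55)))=38476 / 28875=1.33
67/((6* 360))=67/2160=0.03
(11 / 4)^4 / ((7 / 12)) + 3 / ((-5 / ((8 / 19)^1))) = 97.79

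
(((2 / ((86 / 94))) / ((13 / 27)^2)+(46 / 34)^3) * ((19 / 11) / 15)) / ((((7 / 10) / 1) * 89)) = 16153261426 / 734013268989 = 0.02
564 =564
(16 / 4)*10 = 40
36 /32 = 9 /8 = 1.12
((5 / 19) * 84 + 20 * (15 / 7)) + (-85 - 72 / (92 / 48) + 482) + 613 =3173398 / 3059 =1037.40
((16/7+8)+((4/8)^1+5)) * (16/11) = 1768/77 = 22.96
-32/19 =-1.68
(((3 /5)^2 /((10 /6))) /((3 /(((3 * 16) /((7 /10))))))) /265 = 864 /46375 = 0.02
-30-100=-130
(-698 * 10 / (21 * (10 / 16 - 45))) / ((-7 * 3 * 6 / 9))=-5584 / 10437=-0.54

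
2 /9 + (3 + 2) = 47 /9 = 5.22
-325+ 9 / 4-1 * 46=-1475 / 4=-368.75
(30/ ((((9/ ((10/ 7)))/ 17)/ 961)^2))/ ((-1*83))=-266897569000/ 109809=-2430561.88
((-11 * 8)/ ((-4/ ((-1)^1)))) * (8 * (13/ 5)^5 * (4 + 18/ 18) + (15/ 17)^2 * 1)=-18888540902/ 180625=-104573.24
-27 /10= -2.70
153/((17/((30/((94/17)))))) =2295/47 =48.83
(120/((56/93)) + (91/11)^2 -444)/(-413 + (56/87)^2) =1130097114/2645063267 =0.43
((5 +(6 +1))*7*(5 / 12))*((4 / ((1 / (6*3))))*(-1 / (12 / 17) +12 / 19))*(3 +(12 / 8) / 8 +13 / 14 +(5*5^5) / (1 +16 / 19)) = -2551987785 / 152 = -16789393.32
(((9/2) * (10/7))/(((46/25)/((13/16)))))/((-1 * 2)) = -14625/10304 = -1.42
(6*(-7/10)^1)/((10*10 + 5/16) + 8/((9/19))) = -432/12055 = -0.04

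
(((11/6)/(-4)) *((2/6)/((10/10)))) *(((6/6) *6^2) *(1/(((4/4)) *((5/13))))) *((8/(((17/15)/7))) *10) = -120120/17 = -7065.88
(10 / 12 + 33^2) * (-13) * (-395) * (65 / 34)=2182554725 / 204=10698797.67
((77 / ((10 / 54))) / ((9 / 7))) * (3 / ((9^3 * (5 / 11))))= 5929 / 2025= 2.93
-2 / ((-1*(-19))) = -2 / 19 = -0.11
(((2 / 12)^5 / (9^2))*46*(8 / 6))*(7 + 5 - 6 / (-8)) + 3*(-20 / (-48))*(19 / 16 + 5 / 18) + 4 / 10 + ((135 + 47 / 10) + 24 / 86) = 38516400263 / 270838080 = 142.21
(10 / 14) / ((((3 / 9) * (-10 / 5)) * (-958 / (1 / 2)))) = 15 / 26824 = 0.00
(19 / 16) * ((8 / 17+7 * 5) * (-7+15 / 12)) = -263511 / 1088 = -242.20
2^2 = 4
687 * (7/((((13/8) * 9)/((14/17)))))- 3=177547/663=267.79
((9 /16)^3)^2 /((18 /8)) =59049 /4194304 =0.01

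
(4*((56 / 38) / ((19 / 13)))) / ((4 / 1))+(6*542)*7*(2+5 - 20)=-106831088 / 361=-295930.99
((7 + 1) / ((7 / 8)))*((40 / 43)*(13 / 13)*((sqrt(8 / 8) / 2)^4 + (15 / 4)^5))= 3797195 / 602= 6307.63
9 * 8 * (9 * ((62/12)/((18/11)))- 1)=1974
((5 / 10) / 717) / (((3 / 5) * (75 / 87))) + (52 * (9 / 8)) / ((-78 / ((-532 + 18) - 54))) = 9163289 / 21510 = 426.00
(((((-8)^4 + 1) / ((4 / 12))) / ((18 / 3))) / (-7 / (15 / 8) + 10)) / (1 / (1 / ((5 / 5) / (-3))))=-184365 / 188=-980.66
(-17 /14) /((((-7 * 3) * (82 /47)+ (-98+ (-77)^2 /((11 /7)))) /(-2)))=47 /70413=0.00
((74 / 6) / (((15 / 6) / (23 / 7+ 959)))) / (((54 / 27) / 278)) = 69286496 / 105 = 659871.39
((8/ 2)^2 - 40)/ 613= -24/ 613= -0.04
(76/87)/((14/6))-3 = -533/203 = -2.63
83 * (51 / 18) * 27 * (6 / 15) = 12699 / 5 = 2539.80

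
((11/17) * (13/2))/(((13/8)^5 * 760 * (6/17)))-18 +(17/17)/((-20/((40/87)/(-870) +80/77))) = -28544102445163/1581343598835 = -18.05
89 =89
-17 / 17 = -1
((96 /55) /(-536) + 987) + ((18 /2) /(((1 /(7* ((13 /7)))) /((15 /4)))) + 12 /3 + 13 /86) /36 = 7600512517 /7605840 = 999.30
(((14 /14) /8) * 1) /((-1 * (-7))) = 1 /56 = 0.02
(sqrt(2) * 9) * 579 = 5211 * sqrt(2) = 7369.47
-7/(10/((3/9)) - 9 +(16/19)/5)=-665/2011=-0.33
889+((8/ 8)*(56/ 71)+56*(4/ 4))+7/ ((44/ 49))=2978997/ 3124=953.58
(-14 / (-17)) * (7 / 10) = 49 / 85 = 0.58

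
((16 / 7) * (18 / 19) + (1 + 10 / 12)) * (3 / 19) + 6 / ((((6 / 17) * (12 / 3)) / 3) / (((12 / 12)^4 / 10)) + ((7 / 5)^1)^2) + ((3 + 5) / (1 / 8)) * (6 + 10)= 14683541371 / 14317982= 1025.53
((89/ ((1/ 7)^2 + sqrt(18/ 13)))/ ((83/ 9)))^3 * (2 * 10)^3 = -84797281590480690049728/ 368914981849924427 + 319876875994565494567872 * sqrt(26)/ 368914981849924427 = 4191375.32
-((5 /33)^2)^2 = -625 /1185921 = -0.00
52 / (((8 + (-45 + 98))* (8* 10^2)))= 13 / 12200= 0.00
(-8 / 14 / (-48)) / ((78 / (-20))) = -5 / 1638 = -0.00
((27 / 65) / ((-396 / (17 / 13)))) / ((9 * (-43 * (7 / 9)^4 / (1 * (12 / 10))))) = 111537 / 9596436850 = 0.00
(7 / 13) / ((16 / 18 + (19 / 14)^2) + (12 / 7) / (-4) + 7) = 12348 / 213317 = 0.06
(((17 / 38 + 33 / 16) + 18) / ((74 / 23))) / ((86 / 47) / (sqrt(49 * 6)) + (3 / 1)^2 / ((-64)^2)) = -10729014178176 / 8719427414023 + 212729912098816 * sqrt(6) / 8719427414023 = 58.53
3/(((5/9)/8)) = 216/5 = 43.20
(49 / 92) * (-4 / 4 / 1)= -49 / 92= -0.53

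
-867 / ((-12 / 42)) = 6069 / 2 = 3034.50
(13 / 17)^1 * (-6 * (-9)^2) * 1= -6318 / 17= -371.65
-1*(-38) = 38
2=2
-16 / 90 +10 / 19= 298 / 855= 0.35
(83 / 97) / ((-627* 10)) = -83 / 608190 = -0.00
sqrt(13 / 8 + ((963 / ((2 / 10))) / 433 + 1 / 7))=3 * sqrt(210490826) / 12124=3.59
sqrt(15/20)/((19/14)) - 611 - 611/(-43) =-25662/43 + 7 * sqrt(3)/19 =-596.15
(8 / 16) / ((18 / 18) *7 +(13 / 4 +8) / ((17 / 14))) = 17 / 553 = 0.03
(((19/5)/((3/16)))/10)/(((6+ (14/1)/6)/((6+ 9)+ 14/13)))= 31768/8125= 3.91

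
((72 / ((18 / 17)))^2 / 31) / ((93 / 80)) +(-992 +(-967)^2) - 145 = 2692953536 / 2883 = 934080.31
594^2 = 352836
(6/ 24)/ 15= 1/ 60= 0.02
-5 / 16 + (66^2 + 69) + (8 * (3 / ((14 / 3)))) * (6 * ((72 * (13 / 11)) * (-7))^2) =10952004.46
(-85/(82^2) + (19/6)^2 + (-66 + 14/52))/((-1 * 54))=21915967/21241116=1.03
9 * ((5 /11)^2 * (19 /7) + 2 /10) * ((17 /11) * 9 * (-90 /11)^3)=-646869985200 /12400927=-52163.03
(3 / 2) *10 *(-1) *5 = -75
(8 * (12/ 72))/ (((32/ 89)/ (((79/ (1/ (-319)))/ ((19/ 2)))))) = -2242889/ 228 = -9837.23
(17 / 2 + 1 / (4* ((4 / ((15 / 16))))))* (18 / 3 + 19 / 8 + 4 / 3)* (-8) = -510503 / 768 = -664.72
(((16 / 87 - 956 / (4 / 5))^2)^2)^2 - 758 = 13632092547790245796643515355186919200683 / 3282116715437121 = 4153445392015770406093005.00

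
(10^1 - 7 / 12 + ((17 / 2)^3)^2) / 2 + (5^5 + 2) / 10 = 362672959 / 1920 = 188892.17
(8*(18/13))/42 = 0.26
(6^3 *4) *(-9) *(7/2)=-27216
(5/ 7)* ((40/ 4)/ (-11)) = -50/ 77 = -0.65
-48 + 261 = 213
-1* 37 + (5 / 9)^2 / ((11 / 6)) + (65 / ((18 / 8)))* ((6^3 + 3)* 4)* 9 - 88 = 67607645 / 297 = 227635.17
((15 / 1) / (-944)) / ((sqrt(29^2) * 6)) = -5 / 54752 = -0.00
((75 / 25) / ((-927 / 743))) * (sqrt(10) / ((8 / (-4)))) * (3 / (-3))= -743 * sqrt(10) / 618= -3.80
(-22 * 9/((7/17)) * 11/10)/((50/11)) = -203643/1750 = -116.37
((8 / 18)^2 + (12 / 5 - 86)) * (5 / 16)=-16889 / 648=-26.06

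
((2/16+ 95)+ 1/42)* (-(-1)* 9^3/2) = 3884355/112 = 34681.74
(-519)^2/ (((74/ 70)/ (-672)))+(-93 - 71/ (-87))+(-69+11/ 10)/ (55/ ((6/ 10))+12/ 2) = -1614950226240503/ 9431670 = -171226328.55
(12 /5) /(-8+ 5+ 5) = 6 /5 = 1.20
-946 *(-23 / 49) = 21758 / 49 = 444.04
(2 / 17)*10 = 1.18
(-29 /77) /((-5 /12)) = 348 /385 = 0.90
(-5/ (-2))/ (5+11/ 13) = 65/ 152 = 0.43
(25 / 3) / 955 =5 / 573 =0.01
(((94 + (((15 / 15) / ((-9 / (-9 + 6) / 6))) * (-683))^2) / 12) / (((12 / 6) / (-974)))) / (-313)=454383175 / 1878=241950.57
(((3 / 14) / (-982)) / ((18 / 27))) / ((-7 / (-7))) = -9 / 27496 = -0.00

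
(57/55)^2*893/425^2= 2901357/546390625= 0.01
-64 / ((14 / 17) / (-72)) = 39168 / 7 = 5595.43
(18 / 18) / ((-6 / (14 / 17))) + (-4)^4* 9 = 117497 / 51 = 2303.86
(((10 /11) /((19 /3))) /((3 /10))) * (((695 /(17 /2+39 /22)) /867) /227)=69500 /422548923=0.00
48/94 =24/47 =0.51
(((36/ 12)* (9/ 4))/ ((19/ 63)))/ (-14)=-243/ 152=-1.60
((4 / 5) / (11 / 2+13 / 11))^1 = 88 / 735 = 0.12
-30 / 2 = -15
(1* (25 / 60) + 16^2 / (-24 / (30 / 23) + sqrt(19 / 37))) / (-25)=256* sqrt(703) / 312693 + 225431 / 416924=0.56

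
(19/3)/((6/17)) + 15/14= 1198/63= 19.02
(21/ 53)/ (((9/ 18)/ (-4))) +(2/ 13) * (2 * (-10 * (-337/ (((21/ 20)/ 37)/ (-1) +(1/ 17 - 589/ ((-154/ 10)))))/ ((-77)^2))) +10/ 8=-15069719495737/ 7868309741292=-1.92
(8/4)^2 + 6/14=31/7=4.43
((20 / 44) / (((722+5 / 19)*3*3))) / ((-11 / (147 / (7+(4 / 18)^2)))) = -0.00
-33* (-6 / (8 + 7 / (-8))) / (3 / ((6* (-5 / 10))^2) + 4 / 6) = 528 / 19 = 27.79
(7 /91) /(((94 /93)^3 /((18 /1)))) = 7239213 /5398796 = 1.34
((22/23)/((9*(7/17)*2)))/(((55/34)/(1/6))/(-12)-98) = -12716/9735831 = -0.00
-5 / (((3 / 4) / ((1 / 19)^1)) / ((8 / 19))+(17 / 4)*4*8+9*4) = -160 / 6587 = -0.02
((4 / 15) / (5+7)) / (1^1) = 1 / 45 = 0.02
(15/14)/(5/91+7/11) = 2145/1384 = 1.55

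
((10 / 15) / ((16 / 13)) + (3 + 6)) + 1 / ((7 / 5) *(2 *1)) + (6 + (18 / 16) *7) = 1997 / 84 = 23.77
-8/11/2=-4/11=-0.36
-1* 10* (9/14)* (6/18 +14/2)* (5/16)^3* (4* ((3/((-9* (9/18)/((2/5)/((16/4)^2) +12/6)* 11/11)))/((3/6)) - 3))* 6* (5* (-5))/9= -1959375/3584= -546.70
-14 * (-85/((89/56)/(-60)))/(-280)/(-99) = -4760/2937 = -1.62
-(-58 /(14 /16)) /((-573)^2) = 464 /2298303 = 0.00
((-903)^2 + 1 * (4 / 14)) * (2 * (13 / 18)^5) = 2119290319445 / 6613488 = 320449.71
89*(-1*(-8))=712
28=28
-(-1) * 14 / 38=0.37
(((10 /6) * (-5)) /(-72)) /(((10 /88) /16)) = 440 /27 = 16.30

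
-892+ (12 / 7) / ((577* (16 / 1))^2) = -133043755261 / 149152192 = -892.00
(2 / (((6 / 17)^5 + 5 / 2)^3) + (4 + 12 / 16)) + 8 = 18551329151236012897655 / 1440637966740343897012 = 12.88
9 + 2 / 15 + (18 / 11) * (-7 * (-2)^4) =-28733 / 165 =-174.14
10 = 10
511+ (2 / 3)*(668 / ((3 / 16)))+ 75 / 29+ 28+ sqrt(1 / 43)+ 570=sqrt(43) / 43+ 910028 / 261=3486.85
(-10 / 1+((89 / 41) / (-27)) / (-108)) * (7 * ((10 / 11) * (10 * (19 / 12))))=-3974941075 / 3945348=-1007.50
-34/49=-0.69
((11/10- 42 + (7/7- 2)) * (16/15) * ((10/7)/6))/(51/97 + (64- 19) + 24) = -40643/265545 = -0.15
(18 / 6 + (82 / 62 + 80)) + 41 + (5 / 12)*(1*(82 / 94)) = 2197495 / 17484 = 125.69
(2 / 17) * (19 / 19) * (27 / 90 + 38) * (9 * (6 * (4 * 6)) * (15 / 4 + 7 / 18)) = 2054412 / 85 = 24169.55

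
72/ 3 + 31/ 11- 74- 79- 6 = -1454/ 11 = -132.18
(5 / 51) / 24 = 5 / 1224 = 0.00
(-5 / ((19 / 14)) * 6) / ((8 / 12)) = -33.16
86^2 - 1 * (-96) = 7492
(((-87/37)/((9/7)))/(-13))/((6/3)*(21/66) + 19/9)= 0.05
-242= -242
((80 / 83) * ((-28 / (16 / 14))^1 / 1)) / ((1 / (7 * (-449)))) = 6160280 / 83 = 74220.24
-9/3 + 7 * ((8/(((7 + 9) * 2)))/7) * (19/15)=-161/60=-2.68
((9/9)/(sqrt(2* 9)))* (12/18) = 0.16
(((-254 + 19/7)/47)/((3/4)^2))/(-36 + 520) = -7036/358281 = -0.02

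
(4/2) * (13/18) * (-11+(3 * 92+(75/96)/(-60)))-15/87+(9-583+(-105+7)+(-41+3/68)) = -562885901/1703808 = -330.37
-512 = -512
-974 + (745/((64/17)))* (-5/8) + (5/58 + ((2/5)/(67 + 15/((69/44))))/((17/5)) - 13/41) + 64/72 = -59978654226851/54674062848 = -1097.02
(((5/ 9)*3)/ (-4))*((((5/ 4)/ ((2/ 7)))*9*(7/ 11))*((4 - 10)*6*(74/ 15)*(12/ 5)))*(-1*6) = -293706/ 11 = -26700.55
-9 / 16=-0.56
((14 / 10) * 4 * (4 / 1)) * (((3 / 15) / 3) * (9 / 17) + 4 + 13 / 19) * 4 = 3414656 / 8075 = 422.87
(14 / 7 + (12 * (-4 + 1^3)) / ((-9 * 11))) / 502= 13 / 2761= 0.00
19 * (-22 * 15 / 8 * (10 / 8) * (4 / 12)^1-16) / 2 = -10089 / 32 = -315.28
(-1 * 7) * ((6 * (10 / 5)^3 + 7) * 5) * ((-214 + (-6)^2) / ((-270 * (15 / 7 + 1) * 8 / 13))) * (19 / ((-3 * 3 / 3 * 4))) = 5385835 / 5184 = 1038.93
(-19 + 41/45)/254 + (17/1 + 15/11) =1149953/62865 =18.29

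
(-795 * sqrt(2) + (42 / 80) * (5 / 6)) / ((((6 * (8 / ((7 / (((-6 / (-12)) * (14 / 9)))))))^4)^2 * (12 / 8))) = 15309 / 34359738368 - 1738665 * sqrt(2) / 2147483648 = -0.00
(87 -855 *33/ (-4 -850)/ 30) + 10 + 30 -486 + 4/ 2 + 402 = 78741/ 1708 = 46.10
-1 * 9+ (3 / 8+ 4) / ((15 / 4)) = -47 / 6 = -7.83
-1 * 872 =-872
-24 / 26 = -12 / 13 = -0.92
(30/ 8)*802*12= 36090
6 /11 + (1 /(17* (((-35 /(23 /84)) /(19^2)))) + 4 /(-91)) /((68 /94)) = 61976977 /243002760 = 0.26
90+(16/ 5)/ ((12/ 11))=1394/ 15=92.93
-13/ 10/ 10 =-13/ 100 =-0.13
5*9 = 45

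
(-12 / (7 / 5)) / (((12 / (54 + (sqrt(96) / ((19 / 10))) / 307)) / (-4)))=800 * sqrt(6) / 40831 + 1080 / 7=154.33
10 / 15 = 2 / 3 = 0.67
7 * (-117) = -819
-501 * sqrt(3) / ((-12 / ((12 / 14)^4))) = 54108 * sqrt(3) / 2401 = 39.03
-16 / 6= -8 / 3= -2.67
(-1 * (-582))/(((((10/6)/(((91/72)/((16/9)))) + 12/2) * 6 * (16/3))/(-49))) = -3892707/36448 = -106.80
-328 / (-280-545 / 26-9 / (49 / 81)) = 417872 / 402379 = 1.04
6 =6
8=8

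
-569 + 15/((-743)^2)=-314115866/552049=-569.00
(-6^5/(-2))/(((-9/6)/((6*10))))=-155520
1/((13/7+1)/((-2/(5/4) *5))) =-14/5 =-2.80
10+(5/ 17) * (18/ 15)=176/ 17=10.35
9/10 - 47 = -461/10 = -46.10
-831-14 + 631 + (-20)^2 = 186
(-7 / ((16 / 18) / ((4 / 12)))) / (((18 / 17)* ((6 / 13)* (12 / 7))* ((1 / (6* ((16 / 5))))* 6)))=-10829 / 1080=-10.03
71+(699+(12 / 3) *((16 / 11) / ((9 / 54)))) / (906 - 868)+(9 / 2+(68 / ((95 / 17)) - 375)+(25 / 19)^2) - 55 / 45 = -267.51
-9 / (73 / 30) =-270 / 73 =-3.70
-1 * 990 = -990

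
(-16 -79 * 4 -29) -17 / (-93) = -33556 / 93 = -360.82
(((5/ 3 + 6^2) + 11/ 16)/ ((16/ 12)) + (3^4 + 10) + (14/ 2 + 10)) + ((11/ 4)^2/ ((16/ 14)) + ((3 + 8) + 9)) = 20913/ 128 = 163.38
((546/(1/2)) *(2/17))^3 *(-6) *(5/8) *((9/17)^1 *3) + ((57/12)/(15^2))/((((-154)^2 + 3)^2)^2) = -300456043351684704497534293005101/23791602505667238879696900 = -12628659.35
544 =544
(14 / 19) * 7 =98 / 19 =5.16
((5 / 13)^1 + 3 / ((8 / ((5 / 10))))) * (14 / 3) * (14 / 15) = 5831 / 2340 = 2.49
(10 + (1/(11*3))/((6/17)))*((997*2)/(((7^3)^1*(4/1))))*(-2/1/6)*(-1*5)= 9955045/407484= 24.43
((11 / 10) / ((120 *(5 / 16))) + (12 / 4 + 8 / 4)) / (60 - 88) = -943 / 5250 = -0.18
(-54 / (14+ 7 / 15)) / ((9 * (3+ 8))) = -90 / 2387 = -0.04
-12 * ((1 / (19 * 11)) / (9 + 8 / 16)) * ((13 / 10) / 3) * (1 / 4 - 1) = 39 / 19855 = 0.00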